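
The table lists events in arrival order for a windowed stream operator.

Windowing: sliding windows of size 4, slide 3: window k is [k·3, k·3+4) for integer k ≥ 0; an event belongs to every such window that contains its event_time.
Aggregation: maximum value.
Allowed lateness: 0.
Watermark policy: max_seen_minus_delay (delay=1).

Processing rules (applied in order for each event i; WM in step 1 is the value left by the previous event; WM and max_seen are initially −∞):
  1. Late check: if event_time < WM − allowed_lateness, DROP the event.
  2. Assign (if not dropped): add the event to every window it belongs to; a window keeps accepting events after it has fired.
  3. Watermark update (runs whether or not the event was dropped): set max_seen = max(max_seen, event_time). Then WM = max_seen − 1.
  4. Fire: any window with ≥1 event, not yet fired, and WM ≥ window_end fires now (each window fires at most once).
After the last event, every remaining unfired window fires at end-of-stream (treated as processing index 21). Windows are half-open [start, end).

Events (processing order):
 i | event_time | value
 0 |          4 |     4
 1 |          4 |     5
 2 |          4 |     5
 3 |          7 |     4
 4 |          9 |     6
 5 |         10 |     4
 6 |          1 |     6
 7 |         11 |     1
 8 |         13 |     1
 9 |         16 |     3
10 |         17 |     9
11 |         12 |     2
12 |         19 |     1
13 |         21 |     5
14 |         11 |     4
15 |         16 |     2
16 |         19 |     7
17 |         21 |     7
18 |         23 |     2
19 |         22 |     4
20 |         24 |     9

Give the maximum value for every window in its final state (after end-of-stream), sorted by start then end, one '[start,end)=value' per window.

[3,7)=5 [6,10)=6 [9,13)=6 [12,16)=1 [15,19)=9 [18,22)=7 [21,25)=9 [24,28)=9

i=0 t=4 v=4: → [3,7); WM=3
i=1 t=4 v=5: → [3,7); WM=3
i=2 t=4 v=5: → [3,7); WM=3
i=3 t=7 v=4: → [6,10); WM=6
i=4 t=9 v=6: → [9,13),[6,10); WM=8; [3,7) fires=5
i=5 t=10 v=4: → [9,13); WM=9
i=6 t=1 v=6: DROP (t<9-0); WM=9
i=7 t=11 v=1: → [9,13); WM=10; [6,10) fires=6
i=8 t=13 v=1: → [12,16); WM=12
i=9 t=16 v=3: → [15,19); WM=15; [9,13) fires=6
i=10 t=17 v=9: → [15,19); WM=16; [12,16) fires=1
i=11 t=12 v=2: DROP (t<16-0); WM=16
i=12 t=19 v=1: → [18,22); WM=18
i=13 t=21 v=5: → [21,25),[18,22); WM=20; [15,19) fires=9
i=14 t=11 v=4: DROP (t<20-0); WM=20
i=15 t=16 v=2: DROP (t<20-0); WM=20
i=16 t=19 v=7: DROP (t<20-0); WM=20
i=17 t=21 v=7: → [21,25),[18,22); WM=20
i=18 t=23 v=2: → [21,25); WM=22; [18,22) fires=7
i=19 t=22 v=4: → [21,25); WM=22
i=20 t=24 v=9: → [24,28),[21,25); WM=23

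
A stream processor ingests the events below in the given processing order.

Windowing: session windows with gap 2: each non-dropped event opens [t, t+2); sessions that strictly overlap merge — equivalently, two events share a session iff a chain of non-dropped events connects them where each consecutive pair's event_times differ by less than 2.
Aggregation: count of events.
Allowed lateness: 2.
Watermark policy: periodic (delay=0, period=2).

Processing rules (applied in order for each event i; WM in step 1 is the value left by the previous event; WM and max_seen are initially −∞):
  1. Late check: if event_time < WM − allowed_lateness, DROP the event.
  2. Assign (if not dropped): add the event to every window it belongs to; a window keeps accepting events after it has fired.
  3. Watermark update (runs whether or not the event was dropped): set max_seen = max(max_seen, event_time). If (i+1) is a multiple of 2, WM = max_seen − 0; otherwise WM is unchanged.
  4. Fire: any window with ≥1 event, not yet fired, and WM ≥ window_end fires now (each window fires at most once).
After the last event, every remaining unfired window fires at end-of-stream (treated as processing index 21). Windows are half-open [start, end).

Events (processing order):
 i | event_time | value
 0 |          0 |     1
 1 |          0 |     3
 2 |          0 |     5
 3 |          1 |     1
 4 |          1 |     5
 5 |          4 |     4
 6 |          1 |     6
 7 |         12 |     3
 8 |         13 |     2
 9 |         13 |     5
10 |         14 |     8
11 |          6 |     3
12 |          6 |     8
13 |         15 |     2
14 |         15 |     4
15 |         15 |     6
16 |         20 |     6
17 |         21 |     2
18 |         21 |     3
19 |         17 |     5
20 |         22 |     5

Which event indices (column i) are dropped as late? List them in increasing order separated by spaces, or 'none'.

6 11 12 19

i=0 t=0 v=1: → [0,2); WM=−∞
i=1 t=0 v=3: → [0,2); WM=0
i=2 t=0 v=5: → [0,2); WM=0
i=3 t=1 v=1: → [0,3); WM=1
i=4 t=1 v=5: → [0,3); WM=1
i=5 t=4 v=4: → [4,6); WM=4
i=6 t=1 v=6: DROP (t<4-2); WM=4
i=7 t=12 v=3: → [12,14); WM=12
i=8 t=13 v=2: → [12,15); WM=12
i=9 t=13 v=5: → [12,15); WM=13
i=10 t=14 v=8: → [12,16); WM=13
i=11 t=6 v=3: DROP (t<13-2); WM=14
i=12 t=6 v=8: DROP (t<14-2); WM=14
i=13 t=15 v=2: → [12,17); WM=15
i=14 t=15 v=4: → [12,17); WM=15
i=15 t=15 v=6: → [12,17); WM=15
i=16 t=20 v=6: → [20,22); WM=15
i=17 t=21 v=2: → [20,23); WM=21
i=18 t=21 v=3: → [20,23); WM=21
i=19 t=17 v=5: DROP (t<21-2); WM=21
i=20 t=22 v=5: → [20,24); WM=21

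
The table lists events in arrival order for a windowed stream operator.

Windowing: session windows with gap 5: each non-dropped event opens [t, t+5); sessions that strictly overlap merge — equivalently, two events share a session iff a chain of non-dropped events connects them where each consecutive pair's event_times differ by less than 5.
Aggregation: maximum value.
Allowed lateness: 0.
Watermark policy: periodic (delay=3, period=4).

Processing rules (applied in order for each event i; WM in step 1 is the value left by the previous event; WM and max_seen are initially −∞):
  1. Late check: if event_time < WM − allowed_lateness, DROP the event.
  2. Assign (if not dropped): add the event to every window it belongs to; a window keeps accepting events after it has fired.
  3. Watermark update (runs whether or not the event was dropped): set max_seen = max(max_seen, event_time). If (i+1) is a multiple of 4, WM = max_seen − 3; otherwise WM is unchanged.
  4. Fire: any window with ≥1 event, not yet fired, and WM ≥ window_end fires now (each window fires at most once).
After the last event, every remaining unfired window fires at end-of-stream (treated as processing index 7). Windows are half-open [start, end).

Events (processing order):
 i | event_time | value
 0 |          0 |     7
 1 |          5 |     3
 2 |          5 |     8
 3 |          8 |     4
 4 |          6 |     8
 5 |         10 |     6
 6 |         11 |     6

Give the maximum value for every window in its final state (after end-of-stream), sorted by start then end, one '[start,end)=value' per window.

[0,5)=7 [5,16)=8

i=0 t=0 v=7: → [0,5); WM=−∞
i=1 t=5 v=3: → [5,10); WM=−∞
i=2 t=5 v=8: → [5,10); WM=−∞
i=3 t=8 v=4: → [5,13); WM=5
i=4 t=6 v=8: → [5,13); WM=5
i=5 t=10 v=6: → [5,15); WM=5
i=6 t=11 v=6: → [5,16); WM=5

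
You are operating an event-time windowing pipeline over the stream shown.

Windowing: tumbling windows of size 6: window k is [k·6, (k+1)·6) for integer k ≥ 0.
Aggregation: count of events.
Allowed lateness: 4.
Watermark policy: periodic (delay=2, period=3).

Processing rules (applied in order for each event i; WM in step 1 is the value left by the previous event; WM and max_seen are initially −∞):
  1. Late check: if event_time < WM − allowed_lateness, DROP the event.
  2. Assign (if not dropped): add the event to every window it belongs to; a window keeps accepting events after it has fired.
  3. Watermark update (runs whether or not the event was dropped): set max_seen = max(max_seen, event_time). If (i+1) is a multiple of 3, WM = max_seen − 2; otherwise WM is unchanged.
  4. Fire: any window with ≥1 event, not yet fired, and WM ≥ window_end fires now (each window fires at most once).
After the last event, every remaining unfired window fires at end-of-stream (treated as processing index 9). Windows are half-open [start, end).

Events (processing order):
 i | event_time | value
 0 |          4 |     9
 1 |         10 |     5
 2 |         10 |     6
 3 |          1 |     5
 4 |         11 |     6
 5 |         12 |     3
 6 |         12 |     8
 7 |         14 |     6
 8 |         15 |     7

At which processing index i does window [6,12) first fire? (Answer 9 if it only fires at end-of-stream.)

i=0 t=4 v=9: → [0,6); WM=−∞
i=1 t=10 v=5: → [6,12); WM=−∞
i=2 t=10 v=6: → [6,12); WM=8; [0,6) fires=1
i=3 t=1 v=5: DROP (t<8-4); WM=8
i=4 t=11 v=6: → [6,12); WM=8
i=5 t=12 v=3: → [12,18); WM=10
i=6 t=12 v=8: → [12,18); WM=10
i=7 t=14 v=6: → [12,18); WM=10
i=8 t=15 v=7: → [12,18); WM=13; [6,12) fires=3

8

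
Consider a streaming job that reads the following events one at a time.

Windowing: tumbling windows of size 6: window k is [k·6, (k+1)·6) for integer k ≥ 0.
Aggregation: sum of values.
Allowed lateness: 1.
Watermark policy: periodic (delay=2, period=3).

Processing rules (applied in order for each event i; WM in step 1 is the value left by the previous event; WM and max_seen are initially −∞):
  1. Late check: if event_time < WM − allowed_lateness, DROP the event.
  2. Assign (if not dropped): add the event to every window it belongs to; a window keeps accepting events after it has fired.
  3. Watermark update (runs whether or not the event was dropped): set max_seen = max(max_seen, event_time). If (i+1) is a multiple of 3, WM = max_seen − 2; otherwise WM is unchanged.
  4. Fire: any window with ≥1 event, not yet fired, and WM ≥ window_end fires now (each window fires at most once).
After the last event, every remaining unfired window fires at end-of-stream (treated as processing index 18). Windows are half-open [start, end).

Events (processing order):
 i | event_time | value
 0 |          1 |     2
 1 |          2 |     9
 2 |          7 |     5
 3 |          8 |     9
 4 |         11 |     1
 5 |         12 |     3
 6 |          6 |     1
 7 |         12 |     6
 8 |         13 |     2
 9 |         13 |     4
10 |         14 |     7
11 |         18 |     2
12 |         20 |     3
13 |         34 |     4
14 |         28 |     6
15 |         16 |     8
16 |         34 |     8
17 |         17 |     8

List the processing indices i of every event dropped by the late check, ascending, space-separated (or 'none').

i=0 t=1 v=2: → [0,6); WM=−∞
i=1 t=2 v=9: → [0,6); WM=−∞
i=2 t=7 v=5: → [6,12); WM=5
i=3 t=8 v=9: → [6,12); WM=5
i=4 t=11 v=1: → [6,12); WM=5
i=5 t=12 v=3: → [12,18); WM=10; [0,6) fires=11
i=6 t=6 v=1: DROP (t<10-1); WM=10
i=7 t=12 v=6: → [12,18); WM=10
i=8 t=13 v=2: → [12,18); WM=11
i=9 t=13 v=4: → [12,18); WM=11
i=10 t=14 v=7: → [12,18); WM=11
i=11 t=18 v=2: → [18,24); WM=16; [6,12) fires=15
i=12 t=20 v=3: → [18,24); WM=16
i=13 t=34 v=4: → [30,36); WM=16
i=14 t=28 v=6: → [24,30); WM=32; [12,18) fires=22 [18,24) fires=5 [24,30) fires=6
i=15 t=16 v=8: DROP (t<32-1); WM=32
i=16 t=34 v=8: → [30,36); WM=32
i=17 t=17 v=8: DROP (t<32-1); WM=32

6 15 17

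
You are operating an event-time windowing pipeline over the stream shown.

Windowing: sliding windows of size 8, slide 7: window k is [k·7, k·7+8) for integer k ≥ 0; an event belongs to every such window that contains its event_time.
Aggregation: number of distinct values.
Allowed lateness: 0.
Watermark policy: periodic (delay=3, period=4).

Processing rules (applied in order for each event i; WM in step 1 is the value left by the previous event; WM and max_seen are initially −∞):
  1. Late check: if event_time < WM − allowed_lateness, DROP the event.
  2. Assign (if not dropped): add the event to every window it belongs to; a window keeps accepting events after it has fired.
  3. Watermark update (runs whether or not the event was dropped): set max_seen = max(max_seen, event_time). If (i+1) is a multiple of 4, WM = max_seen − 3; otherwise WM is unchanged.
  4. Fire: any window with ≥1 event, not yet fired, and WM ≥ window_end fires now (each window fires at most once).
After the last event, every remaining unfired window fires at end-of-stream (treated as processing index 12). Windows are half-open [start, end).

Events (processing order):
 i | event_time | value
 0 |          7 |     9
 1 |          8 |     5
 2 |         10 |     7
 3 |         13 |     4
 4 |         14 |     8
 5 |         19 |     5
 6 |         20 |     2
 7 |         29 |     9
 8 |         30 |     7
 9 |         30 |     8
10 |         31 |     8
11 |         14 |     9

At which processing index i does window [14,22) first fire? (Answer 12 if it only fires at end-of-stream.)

i=0 t=7 v=9: → [7,15),[0,8); WM=−∞
i=1 t=8 v=5: → [7,15); WM=−∞
i=2 t=10 v=7: → [7,15); WM=−∞
i=3 t=13 v=4: → [7,15); WM=10; [0,8) fires=1
i=4 t=14 v=8: → [14,22),[7,15); WM=10
i=5 t=19 v=5: → [14,22); WM=10
i=6 t=20 v=2: → [14,22); WM=10
i=7 t=29 v=9: → [28,36); WM=26; [7,15) fires=5 [14,22) fires=3
i=8 t=30 v=7: → [28,36); WM=26
i=9 t=30 v=8: → [28,36); WM=26
i=10 t=31 v=8: → [28,36); WM=26
i=11 t=14 v=9: DROP (t<26-0); WM=28

7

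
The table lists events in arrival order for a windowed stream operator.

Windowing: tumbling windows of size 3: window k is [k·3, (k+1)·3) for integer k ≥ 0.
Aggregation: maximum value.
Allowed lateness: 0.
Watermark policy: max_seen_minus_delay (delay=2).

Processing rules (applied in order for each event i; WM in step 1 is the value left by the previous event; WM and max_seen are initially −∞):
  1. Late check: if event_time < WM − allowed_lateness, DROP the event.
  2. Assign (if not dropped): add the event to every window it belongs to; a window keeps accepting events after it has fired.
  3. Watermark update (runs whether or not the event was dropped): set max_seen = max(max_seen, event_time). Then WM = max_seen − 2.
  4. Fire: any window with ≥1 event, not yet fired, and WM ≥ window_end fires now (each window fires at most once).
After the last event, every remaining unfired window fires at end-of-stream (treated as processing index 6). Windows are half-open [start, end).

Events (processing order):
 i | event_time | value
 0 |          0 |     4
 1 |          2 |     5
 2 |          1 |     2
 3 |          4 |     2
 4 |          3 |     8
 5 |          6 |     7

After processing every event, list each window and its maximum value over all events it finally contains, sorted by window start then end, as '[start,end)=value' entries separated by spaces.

i=0 t=0 v=4: → [0,3); WM=-2
i=1 t=2 v=5: → [0,3); WM=0
i=2 t=1 v=2: → [0,3); WM=0
i=3 t=4 v=2: → [3,6); WM=2
i=4 t=3 v=8: → [3,6); WM=2
i=5 t=6 v=7: → [6,9); WM=4; [0,3) fires=5

[0,3)=5 [3,6)=8 [6,9)=7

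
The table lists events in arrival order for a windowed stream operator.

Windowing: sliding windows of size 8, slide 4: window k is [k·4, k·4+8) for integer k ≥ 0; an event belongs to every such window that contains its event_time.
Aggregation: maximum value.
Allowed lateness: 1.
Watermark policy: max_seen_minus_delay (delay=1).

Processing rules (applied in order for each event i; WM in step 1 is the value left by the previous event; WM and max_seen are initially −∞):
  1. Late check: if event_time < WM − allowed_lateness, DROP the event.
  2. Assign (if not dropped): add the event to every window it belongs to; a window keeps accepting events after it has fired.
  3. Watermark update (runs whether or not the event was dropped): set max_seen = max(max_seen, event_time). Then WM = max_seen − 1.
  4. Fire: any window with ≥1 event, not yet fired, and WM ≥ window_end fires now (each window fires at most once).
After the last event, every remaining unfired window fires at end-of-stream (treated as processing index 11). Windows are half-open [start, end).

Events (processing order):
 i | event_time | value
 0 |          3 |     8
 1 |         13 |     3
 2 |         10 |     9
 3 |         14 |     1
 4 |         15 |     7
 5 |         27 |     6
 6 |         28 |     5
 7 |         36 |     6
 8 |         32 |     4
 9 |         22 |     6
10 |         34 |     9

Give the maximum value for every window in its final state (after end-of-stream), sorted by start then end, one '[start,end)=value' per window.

i=0 t=3 v=8: → [0,8); WM=2
i=1 t=13 v=3: → [12,20),[8,16); WM=12; [0,8) fires=8
i=2 t=10 v=9: DROP (t<12-1); WM=12
i=3 t=14 v=1: → [12,20),[8,16); WM=13
i=4 t=15 v=7: → [12,20),[8,16); WM=14
i=5 t=27 v=6: → [24,32),[20,28); WM=26; [8,16) fires=7 [12,20) fires=7
i=6 t=28 v=5: → [28,36),[24,32); WM=27
i=7 t=36 v=6: → [36,44),[32,40); WM=35; [20,28) fires=6 [24,32) fires=6
i=8 t=32 v=4: DROP (t<35-1); WM=35
i=9 t=22 v=6: DROP (t<35-1); WM=35
i=10 t=34 v=9: → [32,40),[28,36); WM=35

[0,8)=8 [8,16)=7 [12,20)=7 [20,28)=6 [24,32)=6 [28,36)=9 [32,40)=9 [36,44)=6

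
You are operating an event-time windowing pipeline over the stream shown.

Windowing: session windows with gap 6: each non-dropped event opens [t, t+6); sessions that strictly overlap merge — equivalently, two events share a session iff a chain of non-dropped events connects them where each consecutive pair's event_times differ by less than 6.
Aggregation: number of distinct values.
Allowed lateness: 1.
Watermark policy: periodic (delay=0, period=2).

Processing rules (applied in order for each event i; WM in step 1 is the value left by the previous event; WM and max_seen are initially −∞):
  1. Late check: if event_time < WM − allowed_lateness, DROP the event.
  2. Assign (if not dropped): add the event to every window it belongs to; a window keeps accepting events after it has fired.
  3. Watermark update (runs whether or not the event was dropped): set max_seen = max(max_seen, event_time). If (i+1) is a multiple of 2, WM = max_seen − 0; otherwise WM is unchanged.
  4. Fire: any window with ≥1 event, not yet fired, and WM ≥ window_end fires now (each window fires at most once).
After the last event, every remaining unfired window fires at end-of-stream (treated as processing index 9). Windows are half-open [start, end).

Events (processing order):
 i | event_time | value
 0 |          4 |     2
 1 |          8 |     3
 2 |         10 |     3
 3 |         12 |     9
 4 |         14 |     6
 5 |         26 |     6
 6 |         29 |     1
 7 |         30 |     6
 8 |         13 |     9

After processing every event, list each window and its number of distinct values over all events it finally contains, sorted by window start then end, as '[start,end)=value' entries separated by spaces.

i=0 t=4 v=2: → [4,10); WM=−∞
i=1 t=8 v=3: → [4,14); WM=8
i=2 t=10 v=3: → [4,16); WM=8
i=3 t=12 v=9: → [4,18); WM=12
i=4 t=14 v=6: → [4,20); WM=12
i=5 t=26 v=6: → [26,32); WM=26
i=6 t=29 v=1: → [26,35); WM=26
i=7 t=30 v=6: → [26,36); WM=30
i=8 t=13 v=9: DROP (t<30-1); WM=30

[4,20)=4 [26,36)=2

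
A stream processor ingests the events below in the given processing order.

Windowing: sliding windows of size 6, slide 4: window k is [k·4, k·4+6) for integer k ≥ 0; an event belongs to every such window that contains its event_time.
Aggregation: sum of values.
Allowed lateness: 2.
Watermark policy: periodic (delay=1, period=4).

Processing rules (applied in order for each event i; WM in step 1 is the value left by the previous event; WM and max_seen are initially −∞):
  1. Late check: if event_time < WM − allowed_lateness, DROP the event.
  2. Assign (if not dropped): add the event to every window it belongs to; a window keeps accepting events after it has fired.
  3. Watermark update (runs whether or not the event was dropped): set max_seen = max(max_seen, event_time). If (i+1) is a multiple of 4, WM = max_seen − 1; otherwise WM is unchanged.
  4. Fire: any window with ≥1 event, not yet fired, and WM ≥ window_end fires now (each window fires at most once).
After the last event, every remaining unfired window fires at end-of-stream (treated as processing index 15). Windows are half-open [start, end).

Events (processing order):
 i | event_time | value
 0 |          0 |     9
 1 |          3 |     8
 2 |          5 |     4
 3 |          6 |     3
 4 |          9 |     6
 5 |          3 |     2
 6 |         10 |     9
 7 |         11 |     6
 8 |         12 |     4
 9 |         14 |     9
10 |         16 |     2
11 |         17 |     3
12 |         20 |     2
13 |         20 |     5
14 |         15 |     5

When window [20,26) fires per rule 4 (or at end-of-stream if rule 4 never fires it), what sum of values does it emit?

7

i=0 t=0 v=9: → [0,6); WM=−∞
i=1 t=3 v=8: → [0,6); WM=−∞
i=2 t=5 v=4: → [4,10),[0,6); WM=−∞
i=3 t=6 v=3: → [4,10); WM=5
i=4 t=9 v=6: → [8,14),[4,10); WM=5
i=5 t=3 v=2: → [0,6); WM=5
i=6 t=10 v=9: → [8,14); WM=5
i=7 t=11 v=6: → [8,14); WM=10; [0,6) fires=23 [4,10) fires=13
i=8 t=12 v=4: → [12,18),[8,14); WM=10
i=9 t=14 v=9: → [12,18); WM=10
i=10 t=16 v=2: → [16,22),[12,18); WM=10
i=11 t=17 v=3: → [16,22),[12,18); WM=16; [8,14) fires=25
i=12 t=20 v=2: → [20,26),[16,22); WM=16
i=13 t=20 v=5: → [20,26),[16,22); WM=16
i=14 t=15 v=5: → [12,18); WM=16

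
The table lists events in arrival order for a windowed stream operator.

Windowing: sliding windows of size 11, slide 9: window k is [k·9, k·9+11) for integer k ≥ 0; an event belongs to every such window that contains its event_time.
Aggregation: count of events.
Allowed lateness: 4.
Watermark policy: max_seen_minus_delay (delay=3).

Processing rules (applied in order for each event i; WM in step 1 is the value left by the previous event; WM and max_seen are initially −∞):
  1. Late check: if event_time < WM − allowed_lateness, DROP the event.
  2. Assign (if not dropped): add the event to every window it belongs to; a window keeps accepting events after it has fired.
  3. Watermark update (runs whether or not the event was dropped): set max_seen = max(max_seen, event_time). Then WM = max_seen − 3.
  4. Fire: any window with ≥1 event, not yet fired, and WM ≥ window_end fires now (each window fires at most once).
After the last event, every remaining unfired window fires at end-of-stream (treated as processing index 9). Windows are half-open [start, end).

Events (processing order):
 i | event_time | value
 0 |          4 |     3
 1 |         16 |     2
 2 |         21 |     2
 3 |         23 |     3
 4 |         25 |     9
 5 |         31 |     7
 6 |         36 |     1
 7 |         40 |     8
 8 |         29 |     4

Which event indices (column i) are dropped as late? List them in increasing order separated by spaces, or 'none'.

8

i=0 t=4 v=3: → [0,11); WM=1
i=1 t=16 v=2: → [9,20); WM=13; [0,11) fires=1
i=2 t=21 v=2: → [18,29); WM=18
i=3 t=23 v=3: → [18,29); WM=20; [9,20) fires=1
i=4 t=25 v=9: → [18,29); WM=22
i=5 t=31 v=7: → [27,38); WM=28
i=6 t=36 v=1: → [36,47),[27,38); WM=33; [18,29) fires=3
i=7 t=40 v=8: → [36,47); WM=37
i=8 t=29 v=4: DROP (t<37-4); WM=37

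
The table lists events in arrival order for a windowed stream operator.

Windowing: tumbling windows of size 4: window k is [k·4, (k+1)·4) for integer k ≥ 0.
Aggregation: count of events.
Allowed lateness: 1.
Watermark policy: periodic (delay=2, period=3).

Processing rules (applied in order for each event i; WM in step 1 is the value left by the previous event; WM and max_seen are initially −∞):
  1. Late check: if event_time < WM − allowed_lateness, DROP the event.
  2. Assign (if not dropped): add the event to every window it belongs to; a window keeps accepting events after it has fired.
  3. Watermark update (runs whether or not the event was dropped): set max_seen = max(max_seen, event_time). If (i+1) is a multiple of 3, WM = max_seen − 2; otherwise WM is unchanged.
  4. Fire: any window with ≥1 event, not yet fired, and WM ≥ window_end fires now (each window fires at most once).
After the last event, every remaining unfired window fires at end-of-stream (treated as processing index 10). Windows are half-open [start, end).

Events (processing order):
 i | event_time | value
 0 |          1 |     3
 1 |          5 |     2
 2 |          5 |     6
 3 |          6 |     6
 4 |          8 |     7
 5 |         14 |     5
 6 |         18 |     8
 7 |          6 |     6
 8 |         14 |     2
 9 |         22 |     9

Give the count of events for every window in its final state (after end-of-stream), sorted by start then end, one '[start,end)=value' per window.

i=0 t=1 v=3: → [0,4); WM=−∞
i=1 t=5 v=2: → [4,8); WM=−∞
i=2 t=5 v=6: → [4,8); WM=3
i=3 t=6 v=6: → [4,8); WM=3
i=4 t=8 v=7: → [8,12); WM=3
i=5 t=14 v=5: → [12,16); WM=12; [0,4) fires=1 [4,8) fires=3 [8,12) fires=1
i=6 t=18 v=8: → [16,20); WM=12
i=7 t=6 v=6: DROP (t<12-1); WM=12
i=8 t=14 v=2: → [12,16); WM=16; [12,16) fires=2
i=9 t=22 v=9: → [20,24); WM=16

[0,4)=1 [4,8)=3 [8,12)=1 [12,16)=2 [16,20)=1 [20,24)=1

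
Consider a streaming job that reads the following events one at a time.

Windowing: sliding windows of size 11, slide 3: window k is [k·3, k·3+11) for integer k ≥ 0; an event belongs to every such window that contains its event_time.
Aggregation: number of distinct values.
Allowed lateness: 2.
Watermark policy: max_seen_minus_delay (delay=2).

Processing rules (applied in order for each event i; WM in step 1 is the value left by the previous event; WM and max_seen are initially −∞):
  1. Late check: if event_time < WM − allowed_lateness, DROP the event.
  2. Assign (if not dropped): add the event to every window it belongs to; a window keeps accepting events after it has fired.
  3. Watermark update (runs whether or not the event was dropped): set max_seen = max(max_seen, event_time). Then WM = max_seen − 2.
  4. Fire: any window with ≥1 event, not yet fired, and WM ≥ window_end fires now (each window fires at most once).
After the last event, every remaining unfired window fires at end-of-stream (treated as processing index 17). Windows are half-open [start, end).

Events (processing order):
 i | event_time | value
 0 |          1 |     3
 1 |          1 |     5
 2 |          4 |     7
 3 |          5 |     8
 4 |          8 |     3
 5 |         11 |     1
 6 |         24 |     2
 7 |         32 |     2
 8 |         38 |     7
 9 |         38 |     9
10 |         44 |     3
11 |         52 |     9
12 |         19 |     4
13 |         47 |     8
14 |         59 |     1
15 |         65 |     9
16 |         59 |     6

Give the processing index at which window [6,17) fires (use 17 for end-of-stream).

i=0 t=1 v=3: → [0,11); WM=-1
i=1 t=1 v=5: → [0,11); WM=-1
i=2 t=4 v=7: → [3,14),[0,11); WM=2
i=3 t=5 v=8: → [3,14),[0,11); WM=3
i=4 t=8 v=3: → [6,17),[3,14),[0,11); WM=6
i=5 t=11 v=1: → [9,20),[6,17),[3,14); WM=9
i=6 t=24 v=2: → [24,35),[21,32),[18,29),[15,26); WM=22; [0,11) fires=4 [3,14) fires=4 [6,17) fires=2 [9,20) fires=1
i=7 t=32 v=2: → [30,41),[27,38),[24,35); WM=30; [15,26) fires=1 [18,29) fires=1
i=8 t=38 v=7: → [36,47),[33,44),[30,41); WM=36; [21,32) fires=1 [24,35) fires=1
i=9 t=38 v=9: → [36,47),[33,44),[30,41); WM=36
i=10 t=44 v=3: → [42,53),[39,50),[36,47); WM=42; [27,38) fires=1 [30,41) fires=3
i=11 t=52 v=9: → [51,62),[48,59),[45,56),[42,53); WM=50; [33,44) fires=2 [36,47) fires=3 [39,50) fires=1
i=12 t=19 v=4: DROP (t<50-2); WM=50
i=13 t=47 v=8: DROP (t<50-2); WM=50
i=14 t=59 v=1: → [57,68),[54,65),[51,62); WM=57; [42,53) fires=2 [45,56) fires=1
i=15 t=65 v=9: → [63,74),[60,71),[57,68); WM=63; [48,59) fires=1 [51,62) fires=2
i=16 t=59 v=6: DROP (t<63-2); WM=63

6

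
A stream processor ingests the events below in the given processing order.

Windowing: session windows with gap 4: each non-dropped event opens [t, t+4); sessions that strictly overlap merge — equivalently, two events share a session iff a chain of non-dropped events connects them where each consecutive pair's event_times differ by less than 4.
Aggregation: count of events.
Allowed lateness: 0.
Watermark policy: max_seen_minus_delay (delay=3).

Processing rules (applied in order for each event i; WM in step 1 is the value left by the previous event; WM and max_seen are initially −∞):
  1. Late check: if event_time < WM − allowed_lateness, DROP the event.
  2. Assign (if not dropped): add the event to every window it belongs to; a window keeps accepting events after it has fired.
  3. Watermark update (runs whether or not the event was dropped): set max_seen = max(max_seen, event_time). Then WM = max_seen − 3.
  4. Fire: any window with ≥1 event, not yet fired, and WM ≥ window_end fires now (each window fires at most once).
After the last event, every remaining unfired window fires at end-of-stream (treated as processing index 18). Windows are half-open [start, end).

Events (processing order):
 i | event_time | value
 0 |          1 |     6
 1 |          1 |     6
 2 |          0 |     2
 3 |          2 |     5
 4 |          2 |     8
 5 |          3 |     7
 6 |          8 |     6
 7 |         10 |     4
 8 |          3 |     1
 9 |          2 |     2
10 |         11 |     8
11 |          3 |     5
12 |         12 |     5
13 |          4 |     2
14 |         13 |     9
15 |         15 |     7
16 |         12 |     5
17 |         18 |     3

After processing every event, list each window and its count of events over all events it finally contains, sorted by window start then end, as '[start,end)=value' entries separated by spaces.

i=0 t=1 v=6: → [1,5); WM=-2
i=1 t=1 v=6: → [1,5); WM=-2
i=2 t=0 v=2: → [0,5); WM=-2
i=3 t=2 v=5: → [0,6); WM=-1
i=4 t=2 v=8: → [0,6); WM=-1
i=5 t=3 v=7: → [0,7); WM=0
i=6 t=8 v=6: → [8,12); WM=5
i=7 t=10 v=4: → [8,14); WM=7
i=8 t=3 v=1: DROP (t<7-0); WM=7
i=9 t=2 v=2: DROP (t<7-0); WM=7
i=10 t=11 v=8: → [8,15); WM=8
i=11 t=3 v=5: DROP (t<8-0); WM=8
i=12 t=12 v=5: → [8,16); WM=9
i=13 t=4 v=2: DROP (t<9-0); WM=9
i=14 t=13 v=9: → [8,17); WM=10
i=15 t=15 v=7: → [8,19); WM=12
i=16 t=12 v=5: → [8,19); WM=12
i=17 t=18 v=3: → [8,22); WM=15

[0,7)=6 [8,22)=8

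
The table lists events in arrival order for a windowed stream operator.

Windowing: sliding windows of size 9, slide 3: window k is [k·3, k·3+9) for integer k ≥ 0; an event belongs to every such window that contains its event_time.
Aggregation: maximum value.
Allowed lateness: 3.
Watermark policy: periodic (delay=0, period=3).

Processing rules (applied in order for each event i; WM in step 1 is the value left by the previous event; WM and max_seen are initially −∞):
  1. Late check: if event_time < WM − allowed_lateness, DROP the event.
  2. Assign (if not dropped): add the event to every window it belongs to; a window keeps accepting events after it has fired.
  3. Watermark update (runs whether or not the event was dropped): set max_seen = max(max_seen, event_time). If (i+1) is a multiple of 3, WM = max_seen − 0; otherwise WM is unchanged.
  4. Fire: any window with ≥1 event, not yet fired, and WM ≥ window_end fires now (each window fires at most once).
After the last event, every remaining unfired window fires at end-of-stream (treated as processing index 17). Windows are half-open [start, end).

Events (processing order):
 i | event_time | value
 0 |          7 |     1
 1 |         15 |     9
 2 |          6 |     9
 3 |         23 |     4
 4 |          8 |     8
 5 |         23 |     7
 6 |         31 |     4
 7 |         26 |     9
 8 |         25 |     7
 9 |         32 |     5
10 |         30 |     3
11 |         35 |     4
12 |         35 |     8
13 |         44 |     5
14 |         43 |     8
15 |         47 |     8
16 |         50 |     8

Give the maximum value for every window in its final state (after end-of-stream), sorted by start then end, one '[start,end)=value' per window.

[0,9)=9 [3,12)=9 [6,15)=9 [9,18)=9 [12,21)=9 [15,24)=9 [18,27)=9 [21,30)=9 [24,33)=9 [27,36)=8 [30,39)=8 [33,42)=8 [36,45)=8 [39,48)=8 [42,51)=8 [45,54)=8 [48,57)=8

i=0 t=7 v=1: → [6,15),[3,12),[0,9); WM=−∞
i=1 t=15 v=9: → [15,24),[12,21),[9,18); WM=−∞
i=2 t=6 v=9: → [6,15),[3,12),[0,9); WM=15; [0,9) fires=9 [3,12) fires=9 [6,15) fires=9
i=3 t=23 v=4: → [21,30),[18,27),[15,24); WM=15
i=4 t=8 v=8: DROP (t<15-3); WM=15
i=5 t=23 v=7: → [21,30),[18,27),[15,24); WM=23; [9,18) fires=9 [12,21) fires=9
i=6 t=31 v=4: → [30,39),[27,36),[24,33); WM=23
i=7 t=26 v=9: → [24,33),[21,30),[18,27); WM=23
i=8 t=25 v=7: → [24,33),[21,30),[18,27); WM=31; [15,24) fires=9 [18,27) fires=9 [21,30) fires=9
i=9 t=32 v=5: → [30,39),[27,36),[24,33); WM=31
i=10 t=30 v=3: → [30,39),[27,36),[24,33); WM=31
i=11 t=35 v=4: → [33,42),[30,39),[27,36); WM=35; [24,33) fires=9
i=12 t=35 v=8: → [33,42),[30,39),[27,36); WM=35
i=13 t=44 v=5: → [42,51),[39,48),[36,45); WM=35
i=14 t=43 v=8: → [42,51),[39,48),[36,45); WM=44; [27,36) fires=8 [30,39) fires=8 [33,42) fires=8
i=15 t=47 v=8: → [45,54),[42,51),[39,48); WM=44
i=16 t=50 v=8: → [48,57),[45,54),[42,51); WM=44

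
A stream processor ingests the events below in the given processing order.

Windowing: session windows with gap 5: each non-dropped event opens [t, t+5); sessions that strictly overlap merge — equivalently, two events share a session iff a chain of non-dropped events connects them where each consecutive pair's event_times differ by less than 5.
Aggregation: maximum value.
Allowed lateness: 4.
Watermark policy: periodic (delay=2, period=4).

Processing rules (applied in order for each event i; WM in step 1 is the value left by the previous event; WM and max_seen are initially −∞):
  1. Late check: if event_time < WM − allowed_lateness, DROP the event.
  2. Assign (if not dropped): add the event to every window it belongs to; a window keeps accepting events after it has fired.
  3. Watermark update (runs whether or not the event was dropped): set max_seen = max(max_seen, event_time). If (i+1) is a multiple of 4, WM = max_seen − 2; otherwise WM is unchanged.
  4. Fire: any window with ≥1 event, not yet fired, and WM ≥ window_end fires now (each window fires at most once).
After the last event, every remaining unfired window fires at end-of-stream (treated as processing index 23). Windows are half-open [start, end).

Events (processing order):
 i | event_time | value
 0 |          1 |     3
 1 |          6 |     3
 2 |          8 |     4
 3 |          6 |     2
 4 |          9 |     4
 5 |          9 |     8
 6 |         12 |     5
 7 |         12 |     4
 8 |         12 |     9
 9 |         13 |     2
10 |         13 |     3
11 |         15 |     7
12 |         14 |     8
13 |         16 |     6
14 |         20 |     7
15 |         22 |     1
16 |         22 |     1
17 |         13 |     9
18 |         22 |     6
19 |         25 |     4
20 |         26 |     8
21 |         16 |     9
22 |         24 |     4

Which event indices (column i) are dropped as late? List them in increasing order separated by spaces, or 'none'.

17 21

i=0 t=1 v=3: → [1,6); WM=−∞
i=1 t=6 v=3: → [6,11); WM=−∞
i=2 t=8 v=4: → [6,13); WM=−∞
i=3 t=6 v=2: → [6,13); WM=6
i=4 t=9 v=4: → [6,14); WM=6
i=5 t=9 v=8: → [6,14); WM=6
i=6 t=12 v=5: → [6,17); WM=6
i=7 t=12 v=4: → [6,17); WM=10
i=8 t=12 v=9: → [6,17); WM=10
i=9 t=13 v=2: → [6,18); WM=10
i=10 t=13 v=3: → [6,18); WM=10
i=11 t=15 v=7: → [6,20); WM=13
i=12 t=14 v=8: → [6,20); WM=13
i=13 t=16 v=6: → [6,21); WM=13
i=14 t=20 v=7: → [6,25); WM=13
i=15 t=22 v=1: → [6,27); WM=20
i=16 t=22 v=1: → [6,27); WM=20
i=17 t=13 v=9: DROP (t<20-4); WM=20
i=18 t=22 v=6: → [6,27); WM=20
i=19 t=25 v=4: → [6,30); WM=23
i=20 t=26 v=8: → [6,31); WM=23
i=21 t=16 v=9: DROP (t<23-4); WM=23
i=22 t=24 v=4: → [6,31); WM=23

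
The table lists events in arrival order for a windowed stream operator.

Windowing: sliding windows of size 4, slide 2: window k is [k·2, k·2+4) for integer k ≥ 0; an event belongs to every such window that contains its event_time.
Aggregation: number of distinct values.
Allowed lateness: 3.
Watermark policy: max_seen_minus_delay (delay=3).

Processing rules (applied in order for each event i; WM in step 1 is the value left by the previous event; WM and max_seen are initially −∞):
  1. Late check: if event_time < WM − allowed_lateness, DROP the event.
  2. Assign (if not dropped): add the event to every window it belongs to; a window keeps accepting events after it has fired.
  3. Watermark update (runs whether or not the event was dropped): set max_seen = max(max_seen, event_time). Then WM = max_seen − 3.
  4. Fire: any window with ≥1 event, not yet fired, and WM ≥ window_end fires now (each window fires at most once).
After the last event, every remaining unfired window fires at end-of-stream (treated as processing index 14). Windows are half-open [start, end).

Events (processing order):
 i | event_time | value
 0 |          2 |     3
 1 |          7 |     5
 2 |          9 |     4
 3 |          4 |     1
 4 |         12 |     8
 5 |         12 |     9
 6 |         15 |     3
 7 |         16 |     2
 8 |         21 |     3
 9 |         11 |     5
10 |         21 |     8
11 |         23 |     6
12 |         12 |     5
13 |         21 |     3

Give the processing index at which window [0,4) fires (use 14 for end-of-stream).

i=0 t=2 v=3: → [2,6),[0,4); WM=-1
i=1 t=7 v=5: → [6,10),[4,8); WM=4; [0,4) fires=1
i=2 t=9 v=4: → [8,12),[6,10); WM=6; [2,6) fires=1
i=3 t=4 v=1: → [4,8),[2,6); WM=6
i=4 t=12 v=8: → [12,16),[10,14); WM=9; [4,8) fires=2
i=5 t=12 v=9: → [12,16),[10,14); WM=9
i=6 t=15 v=3: → [14,18),[12,16); WM=12; [6,10) fires=2 [8,12) fires=1
i=7 t=16 v=2: → [16,20),[14,18); WM=13
i=8 t=21 v=3: → [20,24),[18,22); WM=18; [10,14) fires=2 [12,16) fires=3 [14,18) fires=2
i=9 t=11 v=5: DROP (t<18-3); WM=18
i=10 t=21 v=8: → [20,24),[18,22); WM=18
i=11 t=23 v=6: → [22,26),[20,24); WM=20; [16,20) fires=1
i=12 t=12 v=5: DROP (t<20-3); WM=20
i=13 t=21 v=3: → [20,24),[18,22); WM=20

1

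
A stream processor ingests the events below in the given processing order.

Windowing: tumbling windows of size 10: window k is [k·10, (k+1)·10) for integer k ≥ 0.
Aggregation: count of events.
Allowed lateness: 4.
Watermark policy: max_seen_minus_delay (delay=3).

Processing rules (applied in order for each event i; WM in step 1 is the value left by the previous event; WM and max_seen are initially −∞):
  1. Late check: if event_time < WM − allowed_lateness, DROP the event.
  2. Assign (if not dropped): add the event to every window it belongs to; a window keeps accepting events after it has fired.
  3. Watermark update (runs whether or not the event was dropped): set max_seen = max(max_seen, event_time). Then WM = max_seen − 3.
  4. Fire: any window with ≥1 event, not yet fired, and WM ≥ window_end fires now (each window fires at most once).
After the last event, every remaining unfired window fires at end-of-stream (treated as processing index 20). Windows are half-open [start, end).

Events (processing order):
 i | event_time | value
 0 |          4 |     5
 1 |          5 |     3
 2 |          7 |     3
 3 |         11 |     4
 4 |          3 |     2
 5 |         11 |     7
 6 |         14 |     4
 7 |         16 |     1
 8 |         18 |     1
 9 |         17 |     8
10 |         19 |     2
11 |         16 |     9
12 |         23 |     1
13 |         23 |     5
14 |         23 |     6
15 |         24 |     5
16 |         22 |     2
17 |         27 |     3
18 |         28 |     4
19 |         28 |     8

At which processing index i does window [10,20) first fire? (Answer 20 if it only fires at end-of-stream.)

i=0 t=4 v=5: → [0,10); WM=1
i=1 t=5 v=3: → [0,10); WM=2
i=2 t=7 v=3: → [0,10); WM=4
i=3 t=11 v=4: → [10,20); WM=8
i=4 t=3 v=2: DROP (t<8-4); WM=8
i=5 t=11 v=7: → [10,20); WM=8
i=6 t=14 v=4: → [10,20); WM=11; [0,10) fires=3
i=7 t=16 v=1: → [10,20); WM=13
i=8 t=18 v=1: → [10,20); WM=15
i=9 t=17 v=8: → [10,20); WM=15
i=10 t=19 v=2: → [10,20); WM=16
i=11 t=16 v=9: → [10,20); WM=16
i=12 t=23 v=1: → [20,30); WM=20; [10,20) fires=8
i=13 t=23 v=5: → [20,30); WM=20
i=14 t=23 v=6: → [20,30); WM=20
i=15 t=24 v=5: → [20,30); WM=21
i=16 t=22 v=2: → [20,30); WM=21
i=17 t=27 v=3: → [20,30); WM=24
i=18 t=28 v=4: → [20,30); WM=25
i=19 t=28 v=8: → [20,30); WM=25

12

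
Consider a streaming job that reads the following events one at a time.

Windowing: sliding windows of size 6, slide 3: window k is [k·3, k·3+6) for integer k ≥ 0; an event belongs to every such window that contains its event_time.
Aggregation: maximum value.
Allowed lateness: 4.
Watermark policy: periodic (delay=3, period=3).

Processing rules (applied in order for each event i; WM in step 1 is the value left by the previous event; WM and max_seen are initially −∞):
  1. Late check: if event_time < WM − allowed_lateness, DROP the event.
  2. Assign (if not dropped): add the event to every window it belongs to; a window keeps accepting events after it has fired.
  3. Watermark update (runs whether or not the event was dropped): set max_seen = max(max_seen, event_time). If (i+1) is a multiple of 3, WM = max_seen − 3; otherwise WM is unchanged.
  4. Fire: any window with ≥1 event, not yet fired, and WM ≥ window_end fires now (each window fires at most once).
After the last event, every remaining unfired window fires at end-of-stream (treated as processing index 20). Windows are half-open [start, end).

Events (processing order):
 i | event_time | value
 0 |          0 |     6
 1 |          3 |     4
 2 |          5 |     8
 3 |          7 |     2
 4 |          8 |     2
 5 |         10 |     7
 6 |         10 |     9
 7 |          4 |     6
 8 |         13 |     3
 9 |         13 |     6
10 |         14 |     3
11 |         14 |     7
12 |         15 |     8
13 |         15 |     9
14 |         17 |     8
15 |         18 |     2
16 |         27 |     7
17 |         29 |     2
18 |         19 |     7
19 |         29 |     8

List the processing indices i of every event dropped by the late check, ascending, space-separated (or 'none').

i=0 t=0 v=6: → [0,6); WM=−∞
i=1 t=3 v=4: → [3,9),[0,6); WM=−∞
i=2 t=5 v=8: → [3,9),[0,6); WM=2
i=3 t=7 v=2: → [6,12),[3,9); WM=2
i=4 t=8 v=2: → [6,12),[3,9); WM=2
i=5 t=10 v=7: → [9,15),[6,12); WM=7; [0,6) fires=8
i=6 t=10 v=9: → [9,15),[6,12); WM=7
i=7 t=4 v=6: → [3,9),[0,6); WM=7
i=8 t=13 v=3: → [12,18),[9,15); WM=10; [3,9) fires=8
i=9 t=13 v=6: → [12,18),[9,15); WM=10
i=10 t=14 v=3: → [12,18),[9,15); WM=10
i=11 t=14 v=7: → [12,18),[9,15); WM=11
i=12 t=15 v=8: → [15,21),[12,18); WM=11
i=13 t=15 v=9: → [15,21),[12,18); WM=11
i=14 t=17 v=8: → [15,21),[12,18); WM=14; [6,12) fires=9
i=15 t=18 v=2: → [18,24),[15,21); WM=14
i=16 t=27 v=7: → [27,33),[24,30); WM=14
i=17 t=29 v=2: → [27,33),[24,30); WM=26; [9,15) fires=9 [12,18) fires=9 [15,21) fires=9 [18,24) fires=2
i=18 t=19 v=7: DROP (t<26-4); WM=26
i=19 t=29 v=8: → [27,33),[24,30); WM=26

18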